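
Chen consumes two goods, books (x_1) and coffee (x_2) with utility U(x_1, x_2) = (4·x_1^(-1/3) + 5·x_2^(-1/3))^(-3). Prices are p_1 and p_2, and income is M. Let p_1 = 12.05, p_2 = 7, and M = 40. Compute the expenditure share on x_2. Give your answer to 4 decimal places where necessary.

With the ratio pinned down, the budget gives x_1* = M/(p_1 + p_2·(x_2/x_1)) and x_2* = (x_2/x_1)·x_1*.
Numerically x_2/x_1 = 1.776639, so x_1* = 40/(12.05 + 7·1.776639) = 1.6336 and x_2* = 1.776639·1.6336 = 2.9022.
Expenditure on x_2: 7·2.9022 = 20.3157; share = 0.5079.

share on x_2 = 0.5079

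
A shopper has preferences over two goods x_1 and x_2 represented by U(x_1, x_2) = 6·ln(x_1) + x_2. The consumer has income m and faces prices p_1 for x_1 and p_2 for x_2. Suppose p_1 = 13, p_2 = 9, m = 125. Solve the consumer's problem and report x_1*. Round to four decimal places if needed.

x_1* = 4.1538

Set MRS = p_1/p_2: (6/x_1)/1 = p_1/p_2.
So x_1*(p_1,p_2) = 6·p_2/p_1, independent of income; and x_2* = (m − 6·p_2)/p_2.
At the given prices: x_1* = 6·9/13 = 4.1538.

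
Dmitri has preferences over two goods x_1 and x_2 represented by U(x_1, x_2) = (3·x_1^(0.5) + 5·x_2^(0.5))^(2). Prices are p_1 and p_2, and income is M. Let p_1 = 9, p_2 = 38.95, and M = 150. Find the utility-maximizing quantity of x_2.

x_2* = 1.5055

From the CES first-order condition, (3/5)·(x_2/x_1)^(0.5) = p_1/p_2.
Solve for the ratio: x_2/x_1 = [(5/3)·p_1/p_2]^(2).
Substitute x_2 = (x_2/x_1)·x_1 into the budget: x_1* = M/(p_1 + p_2·(x_2/x_1)).
Numerically x_2/x_1 = 0.148309, so x_1* = 150/(9 + 38.95·0.148309) = 10.1512 and x_2* = 0.148309·10.1512 = 1.5055.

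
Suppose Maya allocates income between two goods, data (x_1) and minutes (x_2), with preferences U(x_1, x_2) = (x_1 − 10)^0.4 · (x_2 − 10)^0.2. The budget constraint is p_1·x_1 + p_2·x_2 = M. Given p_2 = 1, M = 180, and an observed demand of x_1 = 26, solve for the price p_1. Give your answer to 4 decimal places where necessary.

p_1 = 5

This is Cobb-Douglas in (x_1−10, x_2−10): tangency gives 0.4·p_2·(x_2−10) = 0.2·p_1·(x_1−10).
Substituting into the budget: x_1* = 10 + 2/3·(M − 10·p_1 − 10·p_2)/p_1, and x_2* = 10 + 1/3·(…)/p_2.
Set x_1* = 26 in the demand function and solve for p_1: p_1 = 5.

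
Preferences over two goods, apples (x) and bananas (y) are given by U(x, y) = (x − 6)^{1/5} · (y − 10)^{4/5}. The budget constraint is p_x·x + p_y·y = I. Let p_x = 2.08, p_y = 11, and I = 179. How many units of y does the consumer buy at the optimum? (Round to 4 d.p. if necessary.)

y* = 14.1105

After buying the subsistence bundle (6, 10), a share 0.2 of the remaining income goes to x: x* = 6 + 0.2·(I − 6p_x − 10p_y)/p_x.
Discretionary income = 179 − 6·2.08 − 10·11 = 56.52; y* = 10 + 0.8·56.52/11 = 14.1105.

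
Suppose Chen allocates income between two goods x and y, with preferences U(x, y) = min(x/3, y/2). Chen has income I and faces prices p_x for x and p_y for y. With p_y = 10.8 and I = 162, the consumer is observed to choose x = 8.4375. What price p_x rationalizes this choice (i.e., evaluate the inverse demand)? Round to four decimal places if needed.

p_x = 12

With perfect complements, no substitution: consume in ratio x:y = 3:2.
Budget: p_x·x + p_y·(2/3)·x = I, so (3·p_x + 2·p_y)·x = 3·I.
Demand: x*(p_x,p_y,I) = 3·I/(3·p_x + 2·p_y), y* = 2·I/(3·p_x + 2·p_y).
Set x* = 8.4375 in the demand function and solve for p_x: p_x = 12.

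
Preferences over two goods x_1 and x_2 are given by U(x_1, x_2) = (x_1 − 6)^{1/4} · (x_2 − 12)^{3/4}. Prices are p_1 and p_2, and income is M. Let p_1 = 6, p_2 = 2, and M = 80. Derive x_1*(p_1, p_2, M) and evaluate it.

x_1* = 6.8333

This is Cobb-Douglas in (x_1−6, x_2−12): tangency gives 0.25·p_2·(x_2−12) = 0.75·p_1·(x_1−6).
After buying the subsistence bundle (6, 12), a share 0.25 of the remaining income goes to x_1: x_1* = 6 + 0.25·(M − 6p_1 − 12p_2)/p_1.
Discretionary income = 80 − 6·6 − 12·2 = 20; x_1* = 6 + 0.25·20/6 = 6.8333.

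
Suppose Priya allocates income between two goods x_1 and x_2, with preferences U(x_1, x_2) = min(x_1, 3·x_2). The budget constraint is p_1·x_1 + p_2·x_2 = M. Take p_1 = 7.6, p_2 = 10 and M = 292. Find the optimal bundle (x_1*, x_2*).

x_1* = 26.7073, x_2* = 8.9024

With perfect complements, no substitution: consume in ratio x_1:x_2 = 3:1.
Budget: p_1·x_1 + p_2·(1/3)·x_1 = M, so (3·p_1 + p_2)·x_1 = 3·M.
Demand: x_1*(p_1,p_2,M) = 3·M/(3·p_1 + p_2), x_2* = M/(3·p_1 + p_2).
Here 3·7.6 + 10 = 32.8, giving x_1* = 26.7073 and x_2* = 8.9024.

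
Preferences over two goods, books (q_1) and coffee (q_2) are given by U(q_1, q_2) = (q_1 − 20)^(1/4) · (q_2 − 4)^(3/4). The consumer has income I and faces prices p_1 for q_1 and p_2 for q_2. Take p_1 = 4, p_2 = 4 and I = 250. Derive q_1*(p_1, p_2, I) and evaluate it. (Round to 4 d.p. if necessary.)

After buying the subsistence bundle (20, 4), a share 0.25 of the remaining income goes to q_1: q_1* = 20 + 0.25·(I − 20p_1 − 4p_2)/p_1.
Discretionary income = 250 − 20·4 − 4·4 = 154; q_1* = 20 + 0.25·154/4 = 29.625.

q_1* = 29.625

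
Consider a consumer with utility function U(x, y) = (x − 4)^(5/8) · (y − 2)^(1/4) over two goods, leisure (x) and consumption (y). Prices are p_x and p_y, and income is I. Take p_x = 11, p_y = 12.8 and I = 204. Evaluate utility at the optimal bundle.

This is Cobb-Douglas in (x−4, y−2): tangency gives 0.625·p_y·(y−2) = 0.25·p_x·(x−4).
Substituting into the budget: x* = 4 + 5/7·(I − 4·p_x − 2·p_y)/p_x, and y* = 2 + 2/7·(…)/p_y.
Discretionary income = 204 − 4·11 − 2·12.8 = 134.4; x* = 4 + 5/7·134.4/11 = 12.7273; y* = 2 + 2/7·134.4/12.8 = 5.
Utility at the optimum: U(12.7273, 5) = 5.0972.

V = 5.0972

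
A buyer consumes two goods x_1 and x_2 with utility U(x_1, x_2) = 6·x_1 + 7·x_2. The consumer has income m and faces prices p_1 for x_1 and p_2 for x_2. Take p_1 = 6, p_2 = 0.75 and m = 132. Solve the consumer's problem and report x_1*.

Perfect substitutes: compare marginal utility per dollar. 6/p_1 vs 7/p_2 → 1 vs 9.3333.
x_2 gives more utility per dollar, so spend all income on x_2: x_2* = m/p_2, x_1* = 0.
Numerically: x_1* = 0, x_2* = 176.

x_1* = 0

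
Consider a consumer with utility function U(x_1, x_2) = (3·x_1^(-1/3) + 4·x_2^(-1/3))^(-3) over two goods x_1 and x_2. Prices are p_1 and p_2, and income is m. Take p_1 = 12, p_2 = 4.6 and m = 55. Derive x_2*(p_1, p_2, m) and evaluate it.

x_2* = 5.9067

From the CES first-order condition, (3/4)·(x_2/x_1)^(4/3) = p_1/p_2.
Hence x_2/x_1 = ((4/3)·p_1/p_2)^(1/(4/3)), i.e. raised to the 0.75 power.
With the ratio pinned down, the budget gives x_1* = m/(p_1 + p_2·(x_2/x_1)) and x_2* = (x_2/x_1)·x_1*.
Numerically x_2/x_1 = 2.546957, so x_1* = 55/(12 + 4.6·2.546957) = 2.3191 and x_2* = 2.546957·2.3191 = 5.9067.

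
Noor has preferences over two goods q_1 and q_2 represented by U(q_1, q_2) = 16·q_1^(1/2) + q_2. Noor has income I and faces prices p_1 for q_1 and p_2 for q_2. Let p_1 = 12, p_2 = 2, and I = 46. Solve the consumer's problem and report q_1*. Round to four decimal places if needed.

MU_q_1 = 8/√q_1, MU_q_2 = 1. Tangency: 8/√q_1 = p_1/p_2.
Solve: √q_1 = 8·p_2/p_1, so q_1*(p_1,p_2) = (8·p_2/p_1)², and q_2* = (I − p_1·q_1*)/p_2.
Plugging in: q_1* = (8·2/12)² = 1.7778.

q_1* = 1.7778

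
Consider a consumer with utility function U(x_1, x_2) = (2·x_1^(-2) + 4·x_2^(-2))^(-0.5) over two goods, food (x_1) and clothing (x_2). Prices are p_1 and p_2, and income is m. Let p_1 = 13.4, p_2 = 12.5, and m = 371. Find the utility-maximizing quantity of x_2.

x_2* = 16.2066

From the CES first-order condition, (1/2)·(x_2/x_1)^(3) = p_1/p_2.
Solve for the ratio: x_2/x_1 = [2·p_1/p_2]^(1/3).
With the ratio pinned down, the budget gives x_1* = m/(p_1 + p_2·(x_2/x_1)) and x_2* = (x_2/x_1)·x_1*.
Numerically x_2/x_1 = 1.289461, so x_1* = 371/(13.4 + 12.5·1.289461) = 12.5685 and x_2* = 1.289461·12.5685 = 16.2066.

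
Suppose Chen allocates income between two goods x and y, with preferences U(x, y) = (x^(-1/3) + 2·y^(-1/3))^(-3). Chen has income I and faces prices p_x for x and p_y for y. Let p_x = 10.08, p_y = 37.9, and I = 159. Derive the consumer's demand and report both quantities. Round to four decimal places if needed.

MU_x ∝ x^(-4/3), MU_y ∝ 2·y^(-4/3), so MRS = (1/2)·(y/x)^(4/3) = p_x/p_y.
Solve for the ratio: y/x = [2·p_x/p_y]^(0.75).
Substitute y = (y/x)·x into the budget: x* = I/(p_x + p_y·(y/x)).
Numerically y/x = 0.622857, so x* = 159/(10.08 + 37.9·0.622857) = 4.72 and y* = 0.622857·4.72 = 2.9399.

x* = 4.72, y* = 2.9399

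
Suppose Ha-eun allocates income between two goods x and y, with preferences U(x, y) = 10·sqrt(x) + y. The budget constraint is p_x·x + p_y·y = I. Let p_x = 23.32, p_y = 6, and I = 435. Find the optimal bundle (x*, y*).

Utility is quasi-linear in y; the FOC for x is 5/√x = p_x/p_y.
Thus x* = (5·p_y/p_x)² — independent of I — with the rest of income spent on y.
Plugging in: x* = (5·6/23.32)² = 1.655, y* = 66.0678.

x* = 1.655, y* = 66.0678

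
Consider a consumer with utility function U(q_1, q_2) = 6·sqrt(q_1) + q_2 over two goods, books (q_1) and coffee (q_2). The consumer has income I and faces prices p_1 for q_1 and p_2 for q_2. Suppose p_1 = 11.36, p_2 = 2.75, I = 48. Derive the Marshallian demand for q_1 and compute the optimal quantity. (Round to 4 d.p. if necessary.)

Utility is quasi-linear in q_2; the FOC for q_1 is 3/√q_1 = p_1/p_2.
Thus q_1* = (3·p_2/p_1)² — independent of I — with the rest of income spent on q_2.
Plugging in: q_1* = (3·2.75/11.36)² = 0.5274.

q_1* = 0.5274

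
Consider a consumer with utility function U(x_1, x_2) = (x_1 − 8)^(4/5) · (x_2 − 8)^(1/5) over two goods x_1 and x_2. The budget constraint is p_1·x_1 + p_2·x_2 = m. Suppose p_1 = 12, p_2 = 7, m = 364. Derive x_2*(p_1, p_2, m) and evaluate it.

x_2* = 14.0571

This is Cobb-Douglas in (x_1−8, x_2−8): tangency gives 0.8·p_2·(x_2−8) = 0.2·p_1·(x_1−8).
After buying the subsistence bundle (8, 8), a share 0.8 of the remaining income goes to x_1: x_1* = 8 + 0.8·(m − 8p_1 − 8p_2)/p_1.
Discretionary income = 364 − 8·12 − 8·7 = 212; x_2* = 8 + 0.2·212/7 = 14.0571.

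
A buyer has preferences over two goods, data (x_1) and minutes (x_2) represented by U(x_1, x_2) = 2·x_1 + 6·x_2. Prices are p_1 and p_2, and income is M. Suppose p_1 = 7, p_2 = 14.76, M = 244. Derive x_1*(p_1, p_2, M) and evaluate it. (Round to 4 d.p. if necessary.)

x_1* = 0

Linear utility — the consumer picks whichever good has higher MU/price: 2/7 = 0.2857 vs 6/14.76 = 0.4065.
x_2 gives more utility per dollar, so spend all income on x_2: x_2* = M/p_2, x_1* = 0.
Numerically: x_1* = 0, x_2* = 16.5312.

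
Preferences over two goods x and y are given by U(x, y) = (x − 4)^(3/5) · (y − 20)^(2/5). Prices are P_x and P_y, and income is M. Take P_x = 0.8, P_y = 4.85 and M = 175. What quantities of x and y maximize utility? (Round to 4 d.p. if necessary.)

x* = 60.1, y* = 26.1691

Let x' = x−4, y' = y−20. MRS = (3/2)·y'/x' = P_x/P_y.
After buying the subsistence bundle (4, 20), a share 0.6 of the remaining income goes to x: x* = 4 + 0.6·(M − 4P_x − 20P_y)/P_x.
Discretionary income = 175 − 4·0.8 − 20·4.85 = 74.8; x* = 4 + 0.6·74.8/0.8 = 60.1; y* = 20 + 0.4·74.8/4.85 = 26.1691.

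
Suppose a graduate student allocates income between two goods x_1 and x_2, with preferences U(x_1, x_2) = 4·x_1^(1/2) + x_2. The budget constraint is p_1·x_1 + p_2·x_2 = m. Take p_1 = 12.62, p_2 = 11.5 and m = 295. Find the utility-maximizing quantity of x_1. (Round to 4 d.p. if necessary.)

x_1* = 3.3215

Set MRS = p_1/p_2: 2·x_1^(−1/2) = p_1/p_2.
Thus x_1* = (2·p_2/p_1)² — independent of m — with the rest of income spent on x_2.
Plugging in: x_1* = (2·11.5/12.62)² = 3.3215.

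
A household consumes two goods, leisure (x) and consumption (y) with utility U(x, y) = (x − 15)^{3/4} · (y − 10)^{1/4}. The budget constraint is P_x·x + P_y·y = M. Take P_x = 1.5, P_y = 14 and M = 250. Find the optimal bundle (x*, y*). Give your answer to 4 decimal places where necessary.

x* = 58.75, y* = 11.5625

MRS = 3·(y−10)/(x−15). Tangency with P_x/P_y gives y−10 = (1/3)·(P_x/P_y)·(x−15).
After buying the subsistence bundle (15, 10), a share 0.75 of the remaining income goes to x: x* = 15 + 0.75·(M − 15P_x − 10P_y)/P_x.
Discretionary income = 250 − 15·1.5 − 10·14 = 87.5; x* = 15 + 0.75·87.5/1.5 = 58.75; y* = 10 + 0.25·87.5/14 = 11.5625.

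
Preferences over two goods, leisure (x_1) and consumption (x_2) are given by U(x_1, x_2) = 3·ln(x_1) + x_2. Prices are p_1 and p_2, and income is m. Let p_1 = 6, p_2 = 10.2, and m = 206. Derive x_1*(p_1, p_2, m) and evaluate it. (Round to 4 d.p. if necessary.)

x_1* = 5.1

Set MRS = p_1/p_2: (3/x_1)/1 = p_1/p_2.
So x_1*(p_1,p_2) = 3·p_2/p_1, independent of income; and x_2* = (m − 3·p_2)/p_2.
At the given prices: x_1* = 3·10.2/6 = 5.1.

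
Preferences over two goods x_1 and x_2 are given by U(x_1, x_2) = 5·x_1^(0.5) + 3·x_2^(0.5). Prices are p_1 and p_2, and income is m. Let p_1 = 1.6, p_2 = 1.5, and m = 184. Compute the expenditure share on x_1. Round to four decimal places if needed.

MU_x_1 ∝ 5·x_1^(-0.5), MU_x_2 ∝ 3·x_2^(-0.5), so MRS = (5/3)·(x_2/x_1)^(0.5) = p_1/p_2.
Solve for the ratio: x_2/x_1 = [(3/5)·p_1/p_2]^(2).
Substitute x_2 = (x_2/x_1)·x_1 into the budget: x_1* = m/(p_1 + p_2·(x_2/x_1)).
Numerically x_2/x_1 = 0.4096, so x_1* = 184/(1.6 + 1.5·0.4096) = 83.0925 and x_2* = 0.4096·83.0925 = 34.0347.
Expenditure on x_1: 1.6·83.0925 = 132.948; share = 0.7225.

share on x_1 = 0.7225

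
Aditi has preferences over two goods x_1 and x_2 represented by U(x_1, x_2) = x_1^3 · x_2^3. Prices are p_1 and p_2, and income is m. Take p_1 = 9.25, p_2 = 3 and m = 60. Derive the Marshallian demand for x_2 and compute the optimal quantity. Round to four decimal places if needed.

x_2* = 10

Tangency: MRS = x_2/x_1 = p_1/p_2.
Rearranging, p_2·x_2 = p_1·x_1. Substituting into the budget gives p_1·x_1·(1 + 1) = m.
Demand: x_1*(p_1,p_2,m) = 0.5·m/p_1 and x_2* = 0.5·m/p_2.
At p_1=9.25, p_2=3, m=60: x_2* = 0.5·60/3 = 10.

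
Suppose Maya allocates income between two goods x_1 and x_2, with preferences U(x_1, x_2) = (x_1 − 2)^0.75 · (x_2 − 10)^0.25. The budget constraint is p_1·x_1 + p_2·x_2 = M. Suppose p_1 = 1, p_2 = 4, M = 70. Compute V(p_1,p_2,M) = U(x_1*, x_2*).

After buying the subsistence bundle (2, 10), a share 0.75 of the remaining income goes to x_1: x_1* = 2 + 0.75·(M − 2p_1 − 10p_2)/p_1.
Discretionary income = 70 − 2·1 − 10·4 = 28; x_1* = 2 + 0.75·28/1 = 23; x_2* = 10 + 0.25·28/4 = 11.75.
Utility at the optimum: U(23, 11.75) = 11.283.

V = 11.283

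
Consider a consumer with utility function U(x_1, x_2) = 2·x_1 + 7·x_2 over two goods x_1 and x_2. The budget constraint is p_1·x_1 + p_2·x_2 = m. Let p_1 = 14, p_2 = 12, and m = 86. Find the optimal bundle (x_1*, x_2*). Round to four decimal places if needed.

Perfect substitutes: compare marginal utility per dollar. 2/p_1 vs 7/p_2 → 0.1429 vs 0.5833.
x_2 gives more utility per dollar, so spend all income on x_2: x_2* = m/p_2, x_1* = 0.
Numerically: x_1* = 0, x_2* = 7.1667.

x_1* = 0, x_2* = 7.1667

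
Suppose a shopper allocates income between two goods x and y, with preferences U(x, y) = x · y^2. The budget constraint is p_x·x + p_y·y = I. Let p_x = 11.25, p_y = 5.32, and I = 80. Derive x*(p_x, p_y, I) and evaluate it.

x* = 2.3704

MU_x/MU_y = (y)/(2·x); tangency sets this equal to p_x/p_y.
So p_y·y = 2·p_x·x; combined with the budget, a share 1/3 of income goes to x.
Demand: x*(p_x,p_y,I) = 1/3·I/p_x and y* = 2/3·I/p_y.
At p_x=11.25, p_y=5.32, I=80: x* = 1/3·80/11.25 = 2.3704.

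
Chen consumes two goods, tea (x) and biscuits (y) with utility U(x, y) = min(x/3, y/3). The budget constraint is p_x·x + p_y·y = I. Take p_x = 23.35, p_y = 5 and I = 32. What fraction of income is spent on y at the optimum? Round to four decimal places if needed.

Leontief preferences: the optimum is at the kink where x/3 = y/3, i.e. y = x.
Budget: p_x·x + p_y·x = I, so (3·p_x + 3·p_y)·x = 3·I.
Demand: x*(p_x,p_y,I) = 3·I/(3·p_x + 3·p_y), y* = 3·I/(3·p_x + 3·p_y).
Here 3·23.35 + 3·5 = 85.05, giving x* = 1.1287 and y* = 1.1287.
Expenditure on y: 5·1.1287 = 5.6437; share = 0.1764.

share on y = 0.1764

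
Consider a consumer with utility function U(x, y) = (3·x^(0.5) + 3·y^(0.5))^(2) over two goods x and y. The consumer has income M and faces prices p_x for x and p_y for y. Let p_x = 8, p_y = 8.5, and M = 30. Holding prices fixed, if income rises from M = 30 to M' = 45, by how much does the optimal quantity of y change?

MU_x ∝ 3·x^(-0.5), MU_y ∝ 3·y^(-0.5), so MRS = (y/x)^(0.5) = p_x/p_y.
Solve for the ratio: y/x = [p_x/p_y]^(2).
Substitute y = (y/x)·x into the budget: x* = M/(p_x + p_y·(y/x)).
Numerically y/x = 0.885813, so x* = 30/(8 + 8.5·0.885813) = 1.9318 and y* = 0.885813·1.9318 = 1.7112.
At M' = 45: y* = 2.5668. Change: 2.5668 − 1.7112 = 0.8556.

Δy* = 0.8556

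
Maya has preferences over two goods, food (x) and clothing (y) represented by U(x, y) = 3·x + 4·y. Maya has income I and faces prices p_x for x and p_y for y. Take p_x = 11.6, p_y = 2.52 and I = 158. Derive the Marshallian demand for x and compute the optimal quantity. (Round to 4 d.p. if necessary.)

y gives more utility per dollar, so spend all income on y: y* = I/p_y, x* = 0.
Numerically: x* = 0, y* = 62.6984.

x* = 0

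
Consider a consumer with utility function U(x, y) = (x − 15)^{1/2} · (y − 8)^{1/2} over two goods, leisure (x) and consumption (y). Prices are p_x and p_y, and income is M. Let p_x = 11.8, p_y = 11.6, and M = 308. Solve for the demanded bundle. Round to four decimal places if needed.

After buying the subsistence bundle (15, 8), a share 0.5 of the remaining income goes to x: x* = 15 + 0.5·(M − 15p_x − 8p_y)/p_x.
Discretionary income = 308 − 15·11.8 − 8·11.6 = 38.2; x* = 15 + 0.5·38.2/11.8 = 16.6186; y* = 8 + 0.5·38.2/11.6 = 9.6466.

x* = 16.6186, y* = 9.6466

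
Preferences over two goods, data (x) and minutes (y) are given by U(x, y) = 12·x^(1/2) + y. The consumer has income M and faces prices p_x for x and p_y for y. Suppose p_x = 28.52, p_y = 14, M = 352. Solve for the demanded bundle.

x* = 8.6748, y* = 7.471

Utility is quasi-linear in y; the FOC for x is 6/√x = p_x/p_y.
Solve: √x = 6·p_y/p_x, so x*(p_x,p_y) = (6·p_y/p_x)², and y* = (M − p_x·x*)/p_y.
Plugging in: x* = (6·14/28.52)² = 8.6748, y* = 7.471.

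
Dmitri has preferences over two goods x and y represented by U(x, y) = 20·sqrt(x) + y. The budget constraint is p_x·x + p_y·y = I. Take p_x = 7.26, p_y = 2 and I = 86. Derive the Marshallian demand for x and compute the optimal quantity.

Set MRS = p_x/p_y: 10·x^(−1/2) = p_x/p_y.
Thus x* = (10·p_y/p_x)² — independent of I — with the rest of income spent on y.
Plugging in: x* = (10·2/7.26)² = 7.589.

x* = 7.589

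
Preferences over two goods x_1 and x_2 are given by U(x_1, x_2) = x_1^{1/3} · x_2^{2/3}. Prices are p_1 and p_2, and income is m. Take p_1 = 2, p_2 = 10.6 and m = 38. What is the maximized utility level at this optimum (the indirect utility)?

The MRS is (1/2)·x_2/x_1. Set MRS = p_1/p_2.
So 1/3·p_2·x_2 = 2/3·p_1·x_1; combined with the budget, a share 1/3 of income goes to x_1.
Demand: x_1*(p_1,p_2,m) = 1/3·m/p_1 and x_2* = 2/3·m/p_2.
At p_1=2, p_2=10.6, m=38: x_1* = 1/3·38/2 = 6.3333, x_2* = 2.3899.
Utility at the optimum: U(6.3333, 2.3899) = 3.3073.

V = 3.3073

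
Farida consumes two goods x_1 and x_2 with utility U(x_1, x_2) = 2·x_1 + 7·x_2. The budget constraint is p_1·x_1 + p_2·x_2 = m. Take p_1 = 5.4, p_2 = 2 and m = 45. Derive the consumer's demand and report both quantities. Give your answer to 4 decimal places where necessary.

x_1* = 0, x_2* = 22.5

Linear utility — the consumer picks whichever good has higher MU/price: 2/5.4 = 0.3704 vs 7/2 = 3.5.
x_2 gives more utility per dollar, so spend all income on x_2: x_2* = m/p_2, x_1* = 0.
Numerically: x_1* = 0, x_2* = 22.5.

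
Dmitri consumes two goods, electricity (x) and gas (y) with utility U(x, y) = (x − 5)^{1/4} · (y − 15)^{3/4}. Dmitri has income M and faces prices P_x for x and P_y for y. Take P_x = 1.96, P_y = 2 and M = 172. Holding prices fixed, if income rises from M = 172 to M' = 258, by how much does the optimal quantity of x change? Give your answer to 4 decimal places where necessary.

Δx* = 10.9694

This is Cobb-Douglas in (x−5, y−15): tangency gives 0.25·P_y·(y−15) = 0.75·P_x·(x−5).
After buying the subsistence bundle (5, 15), a share 0.25 of the remaining income goes to x: x* = 5 + 0.25·(M − 5P_x − 15P_y)/P_x.
Discretionary income = 172 − 5·1.96 − 15·2 = 132.2; x* = 5 + 0.25·132.2/1.96 = 21.8622.
At M' = 258: x* = 32.8316. Change: 32.8316 − 21.8622 = 10.9694.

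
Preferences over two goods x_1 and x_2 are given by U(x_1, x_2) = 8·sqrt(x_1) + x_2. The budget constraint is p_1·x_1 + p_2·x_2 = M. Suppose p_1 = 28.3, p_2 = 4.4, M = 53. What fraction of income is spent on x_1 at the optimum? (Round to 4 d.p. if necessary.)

Utility is quasi-linear in x_2; the FOC for x_1 is 4/√x_1 = p_1/p_2.
Thus x_1* = (4·p_2/p_1)² — independent of M — with the rest of income spent on x_2.
Plugging in: x_1* = (4·4.4/28.3)² = 0.3868, x_2* = 9.5578.
Expenditure on x_1: 28.3·0.3868 = 10.9456; share = 0.2065.

share on x_1 = 0.2065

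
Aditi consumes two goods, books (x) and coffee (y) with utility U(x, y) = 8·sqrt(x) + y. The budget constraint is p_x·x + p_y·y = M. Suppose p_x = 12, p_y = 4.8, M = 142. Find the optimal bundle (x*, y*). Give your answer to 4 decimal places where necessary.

x* = 2.56, y* = 23.1833

Plugging in: x* = (4·4.8/12)² = 2.56, y* = 23.1833.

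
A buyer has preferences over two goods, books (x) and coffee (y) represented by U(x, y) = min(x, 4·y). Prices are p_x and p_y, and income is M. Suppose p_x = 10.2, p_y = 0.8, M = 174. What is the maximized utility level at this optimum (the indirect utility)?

V = 16.7308

With perfect complements, no substitution: consume in ratio x:y = 4:1.
Budget: p_x·x + p_y·(1/4)·x = M, so (4·p_x + p_y)·x = 4·M.
Demand: x*(p_x,p_y,M) = 4·M/(4·p_x + p_y), y* = M/(4·p_x + p_y).
Here 4·10.2 + 0.8 = 41.6, giving x* = 16.7308 and y* = 4.1827.
Utility at the optimum: U(16.7308, 4.1827) = 16.7308.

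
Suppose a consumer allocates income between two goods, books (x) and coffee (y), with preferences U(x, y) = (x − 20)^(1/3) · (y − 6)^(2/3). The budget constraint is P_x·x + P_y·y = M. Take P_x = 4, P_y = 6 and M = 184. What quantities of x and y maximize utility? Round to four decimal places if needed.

x* = 25.6667, y* = 13.5556

This is Cobb-Douglas in (x−20, y−6): tangency gives 1/3·P_y·(y−6) = 2/3·P_x·(x−20).
After buying the subsistence bundle (20, 6), a share 1/3 of the remaining income goes to x: x* = 20 + 1/3·(M − 20P_x − 6P_y)/P_x.
Discretionary income = 184 − 20·4 − 6·6 = 68; x* = 20 + 1/3·68/4 = 25.6667; y* = 6 + 2/3·68/6 = 13.5556.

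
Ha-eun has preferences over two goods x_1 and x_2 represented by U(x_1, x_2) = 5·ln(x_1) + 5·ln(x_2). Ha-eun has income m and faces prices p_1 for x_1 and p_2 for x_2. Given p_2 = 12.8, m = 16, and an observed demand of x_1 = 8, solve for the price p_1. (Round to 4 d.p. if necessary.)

MU_x_1/MU_x_2 = (5·x_2)/(5·x_1); tangency sets this equal to p_1/p_2.
Rearranging, p_2·x_2 = p_1·x_1. Substituting into the budget gives p_1·x_1·(1 + 1) = m.
Demand: x_1*(p_1,p_2,m) = 0.5·m/p_1 and x_2* = 0.5·m/p_2.
Set x_1* = 8 in the demand function and solve for p_1: p_1 = 1.

p_1 = 1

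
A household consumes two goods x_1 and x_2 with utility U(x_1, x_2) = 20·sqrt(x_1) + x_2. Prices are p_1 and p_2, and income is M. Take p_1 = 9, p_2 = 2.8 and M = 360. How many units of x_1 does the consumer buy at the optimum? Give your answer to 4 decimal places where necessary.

Utility is quasi-linear in x_2; the FOC for x_1 is 10/√x_1 = p_1/p_2.
Thus x_1* = (10·p_2/p_1)² — independent of M — with the rest of income spent on x_2.
Plugging in: x_1* = (10·2.8/9)² = 9.679.

x_1* = 9.679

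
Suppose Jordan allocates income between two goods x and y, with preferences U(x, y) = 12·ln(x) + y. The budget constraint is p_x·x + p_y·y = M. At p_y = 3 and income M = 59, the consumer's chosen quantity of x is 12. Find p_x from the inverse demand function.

MU_x = 12/x, MU_y = 1. Tangency: 12/x = p_x/p_y.
So x*(p_x,p_y) = 12·p_y/p_x, independent of income; and y* = (M − 12·p_y)/p_y.
Set x* = 12 in the demand function and solve for p_x: p_x = 3.

p_x = 3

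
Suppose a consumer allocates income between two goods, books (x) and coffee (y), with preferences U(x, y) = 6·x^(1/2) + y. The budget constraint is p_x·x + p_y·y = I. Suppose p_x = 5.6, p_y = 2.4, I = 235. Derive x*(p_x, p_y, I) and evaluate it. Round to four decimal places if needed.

x* = 1.6531

Utility is quasi-linear in y; the FOC for x is 3/√x = p_x/p_y.
Solve: √x = 3·p_y/p_x, so x*(p_x,p_y) = (3·p_y/p_x)², and y* = (I − p_x·x*)/p_y.
Plugging in: x* = (3·2.4/5.6)² = 1.6531.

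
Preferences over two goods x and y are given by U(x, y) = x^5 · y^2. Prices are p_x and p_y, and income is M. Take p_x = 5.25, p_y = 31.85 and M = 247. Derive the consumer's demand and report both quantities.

x* = 33.6054, y* = 2.2157

MU_x/MU_y = (5·y)/(2·x); tangency sets this equal to p_x/p_y.
So 5·p_y·y = 2·p_x·x; combined with the budget, a share 5/7 of income goes to x.
Demand: x*(p_x,p_y,M) = 5/7·M/p_x and y* = 2/7·M/p_y.
At p_x=5.25, p_y=31.85, M=247: x* = 5/7·247/5.25 = 33.6054, y* = 2.2157.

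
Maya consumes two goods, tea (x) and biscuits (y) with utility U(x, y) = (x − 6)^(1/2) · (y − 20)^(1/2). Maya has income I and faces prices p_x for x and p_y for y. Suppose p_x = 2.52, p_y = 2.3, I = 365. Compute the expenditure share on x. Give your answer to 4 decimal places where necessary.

Discretionary income = 365 − 6·2.52 − 20·2.3 = 303.88; x* = 6 + 0.5·303.88/2.52 = 66.2937; y* = 20 + 0.5·303.88/2.3 = 86.0609.
Expenditure on x: 2.52·66.2937 = 167.06; share = 0.4577.

share on x = 0.4577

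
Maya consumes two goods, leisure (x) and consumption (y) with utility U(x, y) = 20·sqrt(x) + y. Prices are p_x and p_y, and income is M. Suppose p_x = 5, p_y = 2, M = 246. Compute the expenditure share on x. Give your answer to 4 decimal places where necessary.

share on x = 0.3252

Plugging in: x* = (10·2/5)² = 16, y* = 83.
Expenditure on x: 5·16 = 80; share = 0.3252.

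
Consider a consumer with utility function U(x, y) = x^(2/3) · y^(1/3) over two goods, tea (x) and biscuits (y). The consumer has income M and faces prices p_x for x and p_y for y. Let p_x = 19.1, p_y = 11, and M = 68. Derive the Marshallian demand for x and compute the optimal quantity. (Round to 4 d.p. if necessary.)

x* = 2.3735

Demand: x*(p_x,p_y,M) = 2/3·M/p_x and y* = 1/3·M/p_y.
At p_x=19.1, p_y=11, M=68: x* = 2/3·68/19.1 = 2.3735.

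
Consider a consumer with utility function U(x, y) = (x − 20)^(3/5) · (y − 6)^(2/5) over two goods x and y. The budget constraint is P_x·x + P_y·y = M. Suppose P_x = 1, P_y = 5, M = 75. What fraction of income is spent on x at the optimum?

MRS = (3/2)·(y−6)/(x−20). Tangency with P_x/P_y gives y−6 = (2/3)·(P_x/P_y)·(x−20).
Substituting into the budget: x* = 20 + 0.6·(M − 20·P_x − 6·P_y)/P_x, and y* = 6 + 0.4·(…)/P_y.
Discretionary income = 75 − 20·1 − 6·5 = 25; x* = 20 + 0.6·25/1 = 35; y* = 6 + 0.4·25/5 = 8.
Expenditure on x: 1·35 = 35; share = 0.4667.

share on x = 0.4667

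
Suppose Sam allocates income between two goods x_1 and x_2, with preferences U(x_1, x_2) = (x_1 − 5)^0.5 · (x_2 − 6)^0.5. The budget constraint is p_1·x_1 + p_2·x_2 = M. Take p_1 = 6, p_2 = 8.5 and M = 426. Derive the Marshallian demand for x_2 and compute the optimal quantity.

x_2* = 26.2941

Substituting into the budget: x_1* = 5 + 0.5·(M − 5·p_1 − 6·p_2)/p_1, and x_2* = 6 + 0.5·(…)/p_2.
Discretionary income = 426 − 5·6 − 6·8.5 = 345; x_2* = 6 + 0.5·345/8.5 = 26.2941.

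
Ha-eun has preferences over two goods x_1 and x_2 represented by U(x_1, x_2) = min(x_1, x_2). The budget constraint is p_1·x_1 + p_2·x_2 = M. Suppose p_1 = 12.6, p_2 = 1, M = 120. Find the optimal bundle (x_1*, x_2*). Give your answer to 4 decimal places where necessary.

With perfect complements, no substitution: consume in ratio x_1:x_2 = 1:1.
Budget: p_1·x_1 + p_2·x_1 = M, so (p_1 + p_2)·x_1 = M.
Demand: x_1*(p_1,p_2,M) = M/(p_1 + p_2), x_2* = M/(p_1 + p_2).
Here 12.6 + 1 = 13.6, giving x_1* = 8.8235 and x_2* = 8.8235.

x_1* = 8.8235, x_2* = 8.8235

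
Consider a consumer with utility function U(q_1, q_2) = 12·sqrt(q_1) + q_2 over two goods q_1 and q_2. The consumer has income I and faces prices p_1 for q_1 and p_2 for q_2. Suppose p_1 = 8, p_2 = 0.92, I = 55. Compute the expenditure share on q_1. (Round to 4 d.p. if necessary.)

MU_q_1 = 6/√q_1, MU_q_2 = 1. Tangency: 6/√q_1 = p_1/p_2.
Solve: √q_1 = 6·p_2/p_1, so q_1*(p_1,p_2) = (6·p_2/p_1)², and q_2* = (I − p_1·q_1*)/p_2.
Plugging in: q_1* = (6·0.92/8)² = 0.4761, q_2* = 55.6426.
Expenditure on q_1: 8·0.4761 = 3.8088; share = 0.0693.

share on q_1 = 0.0693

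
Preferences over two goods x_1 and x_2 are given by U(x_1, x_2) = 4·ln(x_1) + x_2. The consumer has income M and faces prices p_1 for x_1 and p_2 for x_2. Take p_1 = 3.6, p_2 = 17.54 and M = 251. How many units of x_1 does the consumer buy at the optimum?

x_1* = 19.4889

MU_x_1 = 4/x_1, MU_x_2 = 1. Tangency: 4/x_1 = p_1/p_2.
So x_1*(p_1,p_2) = 4·p_2/p_1, independent of income; and x_2* = (M − 4·p_2)/p_2.
At the given prices: x_1* = 4·17.54/3.6 = 19.4889.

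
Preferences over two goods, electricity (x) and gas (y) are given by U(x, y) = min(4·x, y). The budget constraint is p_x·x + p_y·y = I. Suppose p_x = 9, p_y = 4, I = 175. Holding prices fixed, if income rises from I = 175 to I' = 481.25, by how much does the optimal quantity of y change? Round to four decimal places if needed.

Leontief preferences: the optimum is at the kink where x/1 = y/4, i.e. y = 4·x.
Budget: p_x·x + p_y·4·x = I, so (p_x + 4·p_y)·x = I.
Demand: x*(p_x,p_y,I) = I/(p_x + 4·p_y), y* = 4·I/(p_x + 4·p_y).
Here 9 + 4·4 = 25, giving y* = 28.
At I' = 481.25: y* = 77. Change: 77 − 28 = 49.

Δy* = 49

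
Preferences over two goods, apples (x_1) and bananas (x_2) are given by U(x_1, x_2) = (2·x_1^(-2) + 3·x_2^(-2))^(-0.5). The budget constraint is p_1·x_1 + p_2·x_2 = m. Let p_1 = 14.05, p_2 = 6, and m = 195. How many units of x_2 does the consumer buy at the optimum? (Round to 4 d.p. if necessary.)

MU_x_1 ∝ 2·x_1^(-3), MU_x_2 ∝ 3·x_2^(-3), so MRS = (2/3)·(x_2/x_1)^(3) = p_1/p_2.
Solve for the ratio: x_2/x_1 = [(3/2)·p_1/p_2]^(1/3).
With the ratio pinned down, the budget gives x_1* = m/(p_1 + p_2·(x_2/x_1)) and x_2* = (x_2/x_1)·x_1*.
Numerically x_2/x_1 = 1.5201, so x_1* = 195/(14.05 + 6·1.5201) = 8.4158 and x_2* = 1.5201·8.4158 = 12.7929.

x_2* = 12.7929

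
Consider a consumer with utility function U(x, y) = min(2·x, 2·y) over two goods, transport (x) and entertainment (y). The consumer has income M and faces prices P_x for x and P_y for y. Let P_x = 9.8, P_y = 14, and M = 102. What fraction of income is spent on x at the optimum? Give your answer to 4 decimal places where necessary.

share on x = 0.4118

Demand: x*(P_x,P_y,M) = 2·M/(2·P_x + 2·P_y), y* = 2·M/(2·P_x + 2·P_y).
Here 2·9.8 + 2·14 = 47.6, giving x* = 4.2857 and y* = 4.2857.
Expenditure on x: 9.8·4.2857 = 42; share = 0.4118.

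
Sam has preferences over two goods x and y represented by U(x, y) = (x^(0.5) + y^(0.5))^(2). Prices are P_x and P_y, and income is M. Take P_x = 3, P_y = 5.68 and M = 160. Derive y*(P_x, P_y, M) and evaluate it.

y* = 9.7358

From the CES first-order condition, (y/x)^(0.5) = P_x/P_y.
Hence y/x = (P_x/P_y)^(1/(0.5)), i.e. raised to the 2 power.
Substitute y = (y/x)·x into the budget: x* = M/(P_x + P_y·(y/x)).
Numerically y/x = 0.278963, so x* = 160/(3 + 5.68·0.278963) = 34.9002 and y* = 0.278963·34.9002 = 9.7358.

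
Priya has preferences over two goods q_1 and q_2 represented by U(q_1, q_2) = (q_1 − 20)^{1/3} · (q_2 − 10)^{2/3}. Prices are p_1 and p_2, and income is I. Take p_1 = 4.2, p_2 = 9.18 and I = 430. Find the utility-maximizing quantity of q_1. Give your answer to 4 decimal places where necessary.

This is Cobb-Douglas in (q_1−20, q_2−10): tangency gives 1/3·p_2·(q_2−10) = 2/3·p_1·(q_1−20).
Substituting into the budget: q_1* = 20 + 1/3·(I − 20·p_1 − 10·p_2)/p_1, and q_2* = 10 + 2/3·(…)/p_2.
Discretionary income = 430 − 20·4.2 − 10·9.18 = 254.2; q_1* = 20 + 1/3·254.2/4.2 = 40.1746.

q_1* = 40.1746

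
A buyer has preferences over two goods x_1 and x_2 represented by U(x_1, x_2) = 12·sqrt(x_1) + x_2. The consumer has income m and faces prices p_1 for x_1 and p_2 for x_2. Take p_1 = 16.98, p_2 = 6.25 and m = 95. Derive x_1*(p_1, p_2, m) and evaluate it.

x_1* = 4.8774

Set MRS = p_1/p_2: 6·x_1^(−1/2) = p_1/p_2.
Solve: √x_1 = 6·p_2/p_1, so x_1*(p_1,p_2) = (6·p_2/p_1)², and x_2* = (m − p_1·x_1*)/p_2.
Plugging in: x_1* = (6·6.25/16.98)² = 4.8774.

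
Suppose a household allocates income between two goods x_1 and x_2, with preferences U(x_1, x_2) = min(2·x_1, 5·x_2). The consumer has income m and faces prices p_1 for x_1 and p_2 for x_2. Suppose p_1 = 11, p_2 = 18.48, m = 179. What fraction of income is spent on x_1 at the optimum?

share on x_1 = 0.5981

With perfect complements, no substitution: consume in ratio x_1:x_2 = 5:2.
Budget: p_1·x_1 + p_2·(2/5)·x_1 = m, so (5·p_1 + 2·p_2)·x_1 = 5·m.
Demand: x_1*(p_1,p_2,m) = 5·m/(5·p_1 + 2·p_2), x_2* = 2·m/(5·p_1 + 2·p_2).
Here 5·11 + 2·18.48 = 91.96, giving x_1* = 9.7325 and x_2* = 3.893.
Expenditure on x_1: 11·9.7325 = 107.0574; share = 0.5981.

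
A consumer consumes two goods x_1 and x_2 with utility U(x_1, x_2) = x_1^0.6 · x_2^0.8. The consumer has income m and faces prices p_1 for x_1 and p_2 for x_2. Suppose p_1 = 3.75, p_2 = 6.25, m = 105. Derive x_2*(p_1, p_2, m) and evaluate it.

x_2* = 9.6

The MRS is (3/4)·x_2/x_1. Set MRS = p_1/p_2.
So 0.6·p_2·x_2 = 0.8·p_1·x_1; combined with the budget, a share 3/7 of income goes to x_1.
Demand: x_1*(p_1,p_2,m) = 3/7·m/p_1 and x_2* = 4/7·m/p_2.
At p_1=3.75, p_2=6.25, m=105: x_2* = 4/7·105/6.25 = 9.6.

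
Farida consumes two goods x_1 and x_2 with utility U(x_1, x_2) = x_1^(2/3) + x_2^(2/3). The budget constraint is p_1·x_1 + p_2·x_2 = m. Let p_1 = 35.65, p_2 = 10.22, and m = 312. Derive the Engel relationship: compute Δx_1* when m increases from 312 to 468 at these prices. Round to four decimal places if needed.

Δx_1* = 0.3323

MRS = MU_x_1/MU_x_2 = (x_2/x_1)^(1/3). Set equal to p_1/p_2.
Hence x_2/x_1 = (p_1/p_2)^(1/(1/3)), i.e. raised to the 3 power.
Substitute x_2 = (x_2/x_1)·x_1 into the budget: x_1* = m/(p_1 + p_2·(x_2/x_1)).
Numerically x_2/x_1 = 42.444939, so x_1* = 312/(35.65 + 10.22·42.444939) = 0.6646.
At m' = 468: x_1* = 0.9969. Change: 0.9969 − 0.6646 = 0.3323.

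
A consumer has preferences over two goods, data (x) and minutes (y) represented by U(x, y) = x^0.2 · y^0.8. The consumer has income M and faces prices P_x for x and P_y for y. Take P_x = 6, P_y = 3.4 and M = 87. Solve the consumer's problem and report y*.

y* = 20.4706

MU_x/MU_y = (0.2·y)/(0.8·x); tangency sets this equal to P_x/P_y.
So 0.2·P_y·y = 0.8·P_x·x; combined with the budget, a share 0.2 of income goes to x.
Demand: x*(P_x,P_y,M) = 0.2·M/P_x and y* = 0.8·M/P_y.
At P_x=6, P_y=3.4, M=87: y* = 0.8·87/3.4 = 20.4706.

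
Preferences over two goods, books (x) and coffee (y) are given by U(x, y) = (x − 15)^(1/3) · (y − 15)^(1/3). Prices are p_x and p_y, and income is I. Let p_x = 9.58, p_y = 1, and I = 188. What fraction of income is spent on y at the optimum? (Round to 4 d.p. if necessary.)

This is Cobb-Douglas in (x−15, y−15): tangency gives 1/3·p_y·(y−15) = 1/3·p_x·(x−15).
Substituting into the budget: x* = 15 + 0.5·(I − 15·p_x − 15·p_y)/p_x, and y* = 15 + 0.5·(…)/p_y.
Discretionary income = 188 − 15·9.58 − 15·1 = 29.3; x* = 15 + 0.5·29.3/9.58 = 16.5292; y* = 15 + 0.5·29.3/1 = 29.65.
Expenditure on y: 1·29.65 = 29.65; share = 0.1577.

share on y = 0.1577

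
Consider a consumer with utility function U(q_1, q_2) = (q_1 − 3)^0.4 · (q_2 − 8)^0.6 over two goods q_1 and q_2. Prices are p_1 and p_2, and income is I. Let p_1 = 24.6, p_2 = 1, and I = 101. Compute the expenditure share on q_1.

MRS = (2/3)·(q_2−8)/(q_1−3). Tangency with p_1/p_2 gives q_2−8 = (3/2)·(p_1/p_2)·(q_1−3).
After buying the subsistence bundle (3, 8), a share 0.4 of the remaining income goes to q_1: q_1* = 3 + 0.4·(I − 3p_1 − 8p_2)/p_1.
Discretionary income = 101 − 3·24.6 − 8·1 = 19.2; q_1* = 3 + 0.4·19.2/24.6 = 3.3122; q_2* = 8 + 0.6·19.2/1 = 19.52.
Expenditure on q_1: 24.6·3.3122 = 81.48; share = 0.8067.

share on q_1 = 0.8067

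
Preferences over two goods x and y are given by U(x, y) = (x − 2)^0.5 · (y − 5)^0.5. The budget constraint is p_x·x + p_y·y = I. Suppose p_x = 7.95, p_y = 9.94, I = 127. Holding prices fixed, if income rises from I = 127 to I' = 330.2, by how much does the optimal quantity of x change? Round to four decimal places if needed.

MRS = (y−5)/(x−2). Tangency with p_x/p_y gives y−5 = (p_x/p_y)·(x−2).
After buying the subsistence bundle (2, 5), a share 0.5 of the remaining income goes to x: x* = 2 + 0.5·(I − 2p_x − 5p_y)/p_x.
Discretionary income = 127 − 2·7.95 − 5·9.94 = 61.4; x* = 2 + 0.5·61.4/7.95 = 5.8616.
At I' = 330.2: x* = 18.6415. Change: 18.6415 − 5.8616 = 12.7799.

Δx* = 12.7799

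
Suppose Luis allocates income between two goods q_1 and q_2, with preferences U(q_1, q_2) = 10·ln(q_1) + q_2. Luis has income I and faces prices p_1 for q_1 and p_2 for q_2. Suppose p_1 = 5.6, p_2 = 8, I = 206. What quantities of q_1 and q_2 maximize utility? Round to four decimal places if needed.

So q_1*(p_1,p_2) = 10·p_2/p_1, independent of income; and q_2* = (I − 10·p_2)/p_2.
At the given prices: q_1* = 10·8/5.6 = 14.2857, and q_2* = 15.75.

q_1* = 14.2857, q_2* = 15.75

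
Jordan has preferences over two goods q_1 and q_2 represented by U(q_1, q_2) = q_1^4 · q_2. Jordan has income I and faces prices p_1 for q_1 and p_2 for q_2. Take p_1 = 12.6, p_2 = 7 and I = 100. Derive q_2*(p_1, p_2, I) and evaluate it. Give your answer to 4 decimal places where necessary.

q_2* = 2.8571

At p_1=12.6, p_2=7, I=100: q_2* = 0.2·100/7 = 2.8571.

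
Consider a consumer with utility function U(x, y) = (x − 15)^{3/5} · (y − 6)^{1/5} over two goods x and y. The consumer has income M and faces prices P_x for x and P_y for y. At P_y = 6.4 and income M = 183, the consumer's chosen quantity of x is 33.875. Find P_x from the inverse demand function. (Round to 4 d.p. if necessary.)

This is Cobb-Douglas in (x−15, y−6): tangency gives 0.6·P_y·(y−6) = 0.2·P_x·(x−15).
After buying the subsistence bundle (15, 6), a share 0.75 of the remaining income goes to x: x* = 15 + 0.75·(M − 15P_x − 6P_y)/P_x.
Set x* = 33.875 in the demand function and solve for P_x: P_x = 3.6.

P_x = 3.6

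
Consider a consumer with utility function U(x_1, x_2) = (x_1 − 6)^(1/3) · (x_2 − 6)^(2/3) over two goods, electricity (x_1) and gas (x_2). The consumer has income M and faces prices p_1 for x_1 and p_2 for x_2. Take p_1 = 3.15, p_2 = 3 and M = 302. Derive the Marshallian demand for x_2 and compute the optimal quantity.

x_2* = 64.9111

Let x_1' = x_1−6, x_2' = x_2−6. MRS = (1/2)·x_2'/x_1' = p_1/p_2.
Substituting into the budget: x_1* = 6 + 1/3·(M − 6·p_1 − 6·p_2)/p_1, and x_2* = 6 + 2/3·(…)/p_2.
Discretionary income = 302 − 6·3.15 − 6·3 = 265.1; x_2* = 6 + 2/3·265.1/3 = 64.9111.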